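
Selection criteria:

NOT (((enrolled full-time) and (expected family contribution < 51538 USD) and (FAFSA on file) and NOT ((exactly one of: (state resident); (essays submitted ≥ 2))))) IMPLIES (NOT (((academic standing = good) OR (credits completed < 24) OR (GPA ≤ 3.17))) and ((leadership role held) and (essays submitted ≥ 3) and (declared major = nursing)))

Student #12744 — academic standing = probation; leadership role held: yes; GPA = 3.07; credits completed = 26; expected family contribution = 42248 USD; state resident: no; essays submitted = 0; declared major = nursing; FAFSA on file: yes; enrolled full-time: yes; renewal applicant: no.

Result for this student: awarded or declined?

Awarded

Atomic conditions:
  enrolled full-time: yes → true
  expected family contribution < 51538 USD: 42248 < 51538 is true
  FAFSA on file: yes → true
  state resident: no → false
  essays submitted ≥ 2: 0 ≥ 2 is false
  academic standing = good: probation == good is false
  credits completed < 24: 26 < 24 is false
  GPA ≤ 3.17: 3.07 ≤ 3.17 is true
  leadership role held: yes → true
  essays submitted ≥ 3: 0 ≥ 3 is false
  declared major = nursing: nursing == nursing is true
Combine:
[1.1.4.1] exactly-one(false, false) = false
[1.1.4] NOT false = true
[1.1] true AND true AND true AND true = true
[1] NOT true = false
[2.1.1] false OR false OR true = true
[2.1] NOT true = false
[2.2] true AND false AND true = false
[2] false AND false = false
[root] false → false (antecedent false ⇒ implication holds) = true
Overall: true → awarded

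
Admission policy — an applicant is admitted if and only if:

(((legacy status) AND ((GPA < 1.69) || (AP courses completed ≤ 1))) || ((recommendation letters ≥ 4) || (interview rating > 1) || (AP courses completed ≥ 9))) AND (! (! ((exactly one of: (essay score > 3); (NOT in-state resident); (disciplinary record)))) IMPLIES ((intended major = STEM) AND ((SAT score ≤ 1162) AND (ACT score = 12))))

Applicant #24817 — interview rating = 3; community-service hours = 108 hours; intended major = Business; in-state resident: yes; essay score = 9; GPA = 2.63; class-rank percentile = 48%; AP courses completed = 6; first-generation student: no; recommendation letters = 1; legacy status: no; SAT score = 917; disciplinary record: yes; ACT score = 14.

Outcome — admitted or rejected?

Admitted

Atomic conditions:
  legacy status: no → false
  GPA < 1.69: 2.63 < 1.69 is false
  AP courses completed ≤ 1: 6 ≤ 1 is false
  recommendation letters ≥ 4: 1 ≥ 4 is false
  interview rating > 1: 3 > 1 is true
  AP courses completed ≥ 9: 6 ≥ 9 is false
  essay score > 3: 9 > 3 is true
  NOT in-state resident: yes → false
  disciplinary record: yes → true
  intended major = STEM: Business == STEM is false
  SAT score ≤ 1162: 917 ≤ 1162 is true
  ACT score = 12: 14 == 12 is false
Combine:
[1.1.2] false OR false = false
[1.1] false AND false = false
[1.2] false OR true OR false = true
[1] false OR true = true
[2.1.1.1] exactly-one(true, false, true) = false
[2.1.1] NOT false = true
[2.1] NOT true = false
[2.2.2] true AND false = false
[2.2] false AND false = false
[2] false → false (antecedent false ⇒ implication holds) = true
[root] true AND true = true
Overall: true → admitted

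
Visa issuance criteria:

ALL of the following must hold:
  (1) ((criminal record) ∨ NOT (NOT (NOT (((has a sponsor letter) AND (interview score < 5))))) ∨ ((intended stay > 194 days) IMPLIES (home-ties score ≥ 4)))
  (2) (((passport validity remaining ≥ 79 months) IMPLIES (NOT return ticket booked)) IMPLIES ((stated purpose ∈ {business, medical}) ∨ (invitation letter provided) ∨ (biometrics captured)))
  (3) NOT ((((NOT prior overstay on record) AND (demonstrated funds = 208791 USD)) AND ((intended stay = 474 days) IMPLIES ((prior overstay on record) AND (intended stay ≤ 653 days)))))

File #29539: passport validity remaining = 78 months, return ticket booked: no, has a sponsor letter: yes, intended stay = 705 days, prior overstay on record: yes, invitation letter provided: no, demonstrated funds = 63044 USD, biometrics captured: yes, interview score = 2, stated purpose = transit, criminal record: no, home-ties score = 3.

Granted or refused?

Refused

Atomic conditions:
  criminal record: no → false
  has a sponsor letter: yes → true
  interview score < 5: 2 < 5 is true
  intended stay > 194 days: 705 > 194 is true
  home-ties score ≥ 4: 3 ≥ 4 is false
  passport validity remaining ≥ 79 months: 78 ≥ 79 is false
  NOT return ticket booked: no → true
  stated purpose ∈ {business, medical}: transit is not in the set → false
  invitation letter provided: no → false
  biometrics captured: yes → true
  NOT prior overstay on record: yes → false
  demonstrated funds = 208791 USD: 63044 == 208791 is false
  intended stay = 474 days: 705 == 474 is false
  prior overstay on record: yes → true
  intended stay ≤ 653 days: 705 ≤ 653 is false
Combine:
[1.2.1.1.1] true AND true = true
[1.2.1.1] NOT true = false
[1.2.1] NOT false = true
[1.2] NOT true = false
[1.3] true → false = false
[1] false OR false OR false = false
[2.1] false → true (antecedent false ⇒ implication holds) = true
[2.2] false OR false OR true = true
[2] true → true = true
[3.1.1] false AND false = false
[3.1.2.2] true AND false = false
[3.1.2] false → false (antecedent false ⇒ implication holds) = true
[3.1] false AND true = false
[3] NOT false = true
[root] false AND true AND true = false
Overall: false → refused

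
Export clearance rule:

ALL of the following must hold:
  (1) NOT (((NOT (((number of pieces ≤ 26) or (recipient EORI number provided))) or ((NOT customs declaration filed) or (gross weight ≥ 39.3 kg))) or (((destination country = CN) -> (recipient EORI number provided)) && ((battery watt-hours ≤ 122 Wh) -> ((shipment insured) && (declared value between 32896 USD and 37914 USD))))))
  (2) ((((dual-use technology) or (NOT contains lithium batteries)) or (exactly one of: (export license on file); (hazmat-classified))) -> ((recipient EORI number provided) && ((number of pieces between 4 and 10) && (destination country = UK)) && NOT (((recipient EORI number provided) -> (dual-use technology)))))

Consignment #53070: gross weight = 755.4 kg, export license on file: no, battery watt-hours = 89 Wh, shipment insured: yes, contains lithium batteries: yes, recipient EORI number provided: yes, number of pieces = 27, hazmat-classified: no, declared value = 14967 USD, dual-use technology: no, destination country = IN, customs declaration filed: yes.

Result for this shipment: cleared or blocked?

Blocked

Atomic conditions:
  number of pieces ≤ 26: 27 ≤ 26 is false
  recipient EORI number provided: yes → true
  NOT customs declaration filed: yes → false
  gross weight ≥ 39.3 kg: 755.4 ≥ 39.3 is true
  destination country = CN: IN == CN is false
  battery watt-hours ≤ 122 Wh: 89 ≤ 122 is true
  shipment insured: yes → true
  declared value between 32896 USD and 37914 USD: 14967 in [32896, 37914] is false
  dual-use technology: no → false
  NOT contains lithium batteries: yes → false
  export license on file: no → false
  hazmat-classified: no → false
  number of pieces between 4 and 10: 27 in [4, 10] is false
  destination country = UK: IN == UK is false
Combine:
[1.1.1.1.1] false OR true = true
[1.1.1.1] NOT true = false
[1.1.1.2] false OR true = true
[1.1.1] false OR true = true
[1.1.2.1] false → true (antecedent false ⇒ implication holds) = true
[1.1.2.2.2] true AND false = false
[1.1.2.2] true → false = false
[1.1.2] true AND false = false
[1.1] true OR false = true
[1] NOT true = false
[2.1.1] false OR false = false
[2.1.2] exactly-one(false, false) = false
[2.1] false OR false = false
[2.2.2] false AND false = false
[2.2.3.1] true → false = false
[2.2.3] NOT false = true
[2.2] true AND false AND true = false
[2] false → false (antecedent false ⇒ implication holds) = true
[root] false AND true = false
Overall: false → blocked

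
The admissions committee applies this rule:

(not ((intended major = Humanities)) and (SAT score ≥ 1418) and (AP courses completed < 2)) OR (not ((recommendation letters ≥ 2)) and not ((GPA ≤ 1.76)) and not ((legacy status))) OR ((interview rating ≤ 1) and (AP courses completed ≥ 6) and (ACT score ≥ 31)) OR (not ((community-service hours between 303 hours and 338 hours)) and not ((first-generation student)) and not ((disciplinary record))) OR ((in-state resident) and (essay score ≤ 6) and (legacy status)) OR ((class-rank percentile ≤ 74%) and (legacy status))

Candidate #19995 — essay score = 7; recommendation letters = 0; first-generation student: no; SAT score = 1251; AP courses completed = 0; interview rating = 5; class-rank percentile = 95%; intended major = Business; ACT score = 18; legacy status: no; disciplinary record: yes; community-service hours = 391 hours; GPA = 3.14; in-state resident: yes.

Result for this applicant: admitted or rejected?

Atomic conditions:
  intended major = Humanities: Business == Humanities is false
  SAT score ≥ 1418: 1251 ≥ 1418 is false
  AP courses completed < 2: 0 < 2 is true
  recommendation letters ≥ 2: 0 ≥ 2 is false
  GPA ≤ 1.76: 3.14 ≤ 1.76 is false
  legacy status: no → false
  interview rating ≤ 1: 5 ≤ 1 is false
  AP courses completed ≥ 6: 0 ≥ 6 is false
  ACT score ≥ 31: 18 ≥ 31 is false
  community-service hours between 303 hours and 338 hours: 391 in [303, 338] is false
  first-generation student: no → false
  disciplinary record: yes → true
  in-state resident: yes → true
  essay score ≤ 6: 7 ≤ 6 is false
  class-rank percentile ≤ 74%: 95 ≤ 74 is false
Combine:
[1.1] NOT false = true
[1] true AND false AND true = false
[2.1] NOT false = true
[2.2] NOT false = true
[2.3] NOT false = true
[2] true AND true AND true = true
[3] false AND false AND false = false
[4.1] NOT false = true
[4.2] NOT false = true
[4.3] NOT true = false
[4] true AND true AND false = false
[5] true AND false AND false = false
[6] false AND false = false
[root] false OR true OR false OR false OR false OR false = true
Overall: true → admitted

Admitted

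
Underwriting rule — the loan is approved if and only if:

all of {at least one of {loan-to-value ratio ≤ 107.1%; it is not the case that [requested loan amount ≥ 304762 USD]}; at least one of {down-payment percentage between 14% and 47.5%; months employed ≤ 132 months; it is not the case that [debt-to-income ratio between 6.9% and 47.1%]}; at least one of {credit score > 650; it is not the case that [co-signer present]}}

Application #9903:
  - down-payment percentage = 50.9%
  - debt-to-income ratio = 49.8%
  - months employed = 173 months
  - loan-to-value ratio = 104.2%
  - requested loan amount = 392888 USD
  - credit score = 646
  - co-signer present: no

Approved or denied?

Atomic conditions:
  loan-to-value ratio ≤ 107.1%: 104.2 ≤ 107.1 is true
  requested loan amount ≥ 304762 USD: 392888 ≥ 304762 is true
  down-payment percentage between 14% and 47.5%: 50.9 in [14, 47.5] is false
  months employed ≤ 132 months: 173 ≤ 132 is false
  debt-to-income ratio between 6.9% and 47.1%: 49.8 in [6.9, 47.1] is false
  credit score > 650: 646 > 650 is false
  co-signer present: no → false
Combine:
[1.2] NOT true = false
[1] true OR false = true
[2.3] NOT false = true
[2] false OR false OR true = true
[3.2] NOT false = true
[3] false OR true = true
[root] true AND true AND true = true
Overall: true → approved

Approved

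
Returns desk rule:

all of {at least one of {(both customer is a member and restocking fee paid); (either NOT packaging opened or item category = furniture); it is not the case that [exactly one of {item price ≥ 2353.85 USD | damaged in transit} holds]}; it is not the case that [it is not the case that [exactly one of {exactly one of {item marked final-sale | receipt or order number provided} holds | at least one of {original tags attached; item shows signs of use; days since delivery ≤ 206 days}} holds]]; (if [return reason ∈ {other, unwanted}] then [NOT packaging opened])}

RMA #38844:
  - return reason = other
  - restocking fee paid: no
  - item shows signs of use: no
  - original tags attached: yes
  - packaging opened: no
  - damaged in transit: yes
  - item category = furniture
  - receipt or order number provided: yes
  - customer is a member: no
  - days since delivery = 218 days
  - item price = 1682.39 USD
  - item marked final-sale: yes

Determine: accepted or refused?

Atomic conditions:
  customer is a member: no → false
  restocking fee paid: no → false
  NOT packaging opened: no → true
  item category = furniture: furniture == furniture is true
  item price ≥ 2353.85 USD: 1682.39 ≥ 2353.85 is false
  damaged in transit: yes → true
  item marked final-sale: yes → true
  receipt or order number provided: yes → true
  original tags attached: yes → true
  item shows signs of use: no → false
  days since delivery ≤ 206 days: 218 ≤ 206 is false
  return reason ∈ {other, unwanted}: other is in the set → true
Combine:
[1.1] false AND false = false
[1.2] true OR true = true
[1.3.1] exactly-one(false, true) = true
[1.3] NOT true = false
[1] false OR true OR false = true
[2.1.1.1] exactly-one(true, true) = false
[2.1.1.2] true OR false OR false = true
[2.1.1] exactly-one(false, true) = true
[2.1] NOT true = false
[2] NOT false = true
[3] true → true = true
[root] true AND true AND true = true
Overall: true → accepted

Accepted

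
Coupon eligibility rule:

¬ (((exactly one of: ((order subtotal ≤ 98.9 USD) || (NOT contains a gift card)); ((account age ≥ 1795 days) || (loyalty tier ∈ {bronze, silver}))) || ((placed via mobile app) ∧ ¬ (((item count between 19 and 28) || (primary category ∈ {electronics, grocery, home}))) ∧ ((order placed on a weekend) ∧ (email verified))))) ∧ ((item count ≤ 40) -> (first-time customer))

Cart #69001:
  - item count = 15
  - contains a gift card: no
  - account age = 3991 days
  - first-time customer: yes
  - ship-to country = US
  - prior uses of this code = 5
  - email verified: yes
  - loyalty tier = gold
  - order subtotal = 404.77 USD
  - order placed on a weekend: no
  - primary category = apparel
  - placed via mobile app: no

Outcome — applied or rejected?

Applied

Atomic conditions:
  order subtotal ≤ 98.9 USD: 404.77 ≤ 98.9 is false
  NOT contains a gift card: no → true
  account age ≥ 1795 days: 3991 ≥ 1795 is true
  loyalty tier ∈ {bronze, silver}: gold is not in the set → false
  placed via mobile app: no → false
  item count between 19 and 28: 15 in [19, 28] is false
  primary category ∈ {electronics, grocery, home}: apparel is not in the set → false
  order placed on a weekend: no → false
  email verified: yes → true
  item count ≤ 40: 15 ≤ 40 is true
  first-time customer: yes → true
Combine:
[1.1.1.1] false OR true = true
[1.1.1.2] true OR false = true
[1.1.1] exactly-one(true, true) = false
[1.1.2.2.1] false OR false = false
[1.1.2.2] NOT false = true
[1.1.2.3] false AND true = false
[1.1.2] false AND true AND false = false
[1.1] false OR false = false
[1] NOT false = true
[2] true → true = true
[root] true AND true = true
Overall: true → applied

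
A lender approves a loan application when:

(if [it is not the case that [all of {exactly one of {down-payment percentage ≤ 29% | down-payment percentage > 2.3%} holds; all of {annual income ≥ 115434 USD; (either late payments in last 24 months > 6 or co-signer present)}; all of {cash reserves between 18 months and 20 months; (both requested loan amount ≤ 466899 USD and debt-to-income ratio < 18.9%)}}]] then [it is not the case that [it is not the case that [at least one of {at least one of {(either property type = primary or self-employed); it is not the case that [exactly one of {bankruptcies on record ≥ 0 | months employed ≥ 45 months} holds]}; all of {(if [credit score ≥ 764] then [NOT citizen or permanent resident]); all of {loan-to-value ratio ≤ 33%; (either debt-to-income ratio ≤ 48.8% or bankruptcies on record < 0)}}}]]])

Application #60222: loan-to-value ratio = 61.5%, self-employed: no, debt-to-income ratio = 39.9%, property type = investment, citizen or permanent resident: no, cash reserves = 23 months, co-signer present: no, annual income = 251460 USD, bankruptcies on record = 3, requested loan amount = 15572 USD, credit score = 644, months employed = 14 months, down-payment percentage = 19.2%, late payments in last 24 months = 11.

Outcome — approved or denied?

Atomic conditions:
  down-payment percentage ≤ 29%: 19.2 ≤ 29 is true
  down-payment percentage > 2.3%: 19.2 > 2.3 is true
  annual income ≥ 115434 USD: 251460 ≥ 115434 is true
  late payments in last 24 months > 6: 11 > 6 is true
  co-signer present: no → false
  cash reserves between 18 months and 20 months: 23 in [18, 20] is false
  requested loan amount ≤ 466899 USD: 15572 ≤ 466899 is true
  debt-to-income ratio < 18.9%: 39.9 < 18.9 is false
  property type = primary: investment == primary is false
  self-employed: no → false
  bankruptcies on record ≥ 0: 3 ≥ 0 is true
  months employed ≥ 45 months: 14 ≥ 45 is false
  credit score ≥ 764: 644 ≥ 764 is false
  NOT citizen or permanent resident: no → true
  loan-to-value ratio ≤ 33%: 61.5 ≤ 33 is false
  debt-to-income ratio ≤ 48.8%: 39.9 ≤ 48.8 is true
  bankruptcies on record < 0: 3 < 0 is false
Combine:
[1.1.1] exactly-one(true, true) = false
[1.1.2.2] true OR false = true
[1.1.2] true AND true = true
[1.1.3.2] true AND false = false
[1.1.3] false AND false = false
[1.1] false AND true AND false = false
[1] NOT false = true
[2.1.1.1.1] false OR false = false
[2.1.1.1.2.1] exactly-one(true, false) = true
[2.1.1.1.2] NOT true = false
[2.1.1.1] false OR false = false
[2.1.1.2.1] false → true (antecedent false ⇒ implication holds) = true
[2.1.1.2.2.2] true OR false = true
[2.1.1.2.2] false AND true = false
[2.1.1.2] true AND false = false
[2.1.1] false OR false = false
[2.1] NOT false = true
[2] NOT true = false
[root] true → false = false
Overall: false → denied

Denied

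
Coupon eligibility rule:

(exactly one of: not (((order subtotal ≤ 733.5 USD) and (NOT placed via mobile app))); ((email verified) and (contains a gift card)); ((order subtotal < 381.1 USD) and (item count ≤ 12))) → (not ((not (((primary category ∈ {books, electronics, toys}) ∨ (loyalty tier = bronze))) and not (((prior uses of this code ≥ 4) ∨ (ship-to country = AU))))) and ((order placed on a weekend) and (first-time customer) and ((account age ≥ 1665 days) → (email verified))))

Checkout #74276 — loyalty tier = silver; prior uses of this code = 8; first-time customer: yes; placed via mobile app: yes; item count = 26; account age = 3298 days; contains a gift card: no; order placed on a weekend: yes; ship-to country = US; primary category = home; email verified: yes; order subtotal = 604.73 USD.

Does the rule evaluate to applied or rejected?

Applied

Atomic conditions:
  order subtotal ≤ 733.5 USD: 604.73 ≤ 733.5 is true
  NOT placed via mobile app: yes → false
  email verified: yes → true
  contains a gift card: no → false
  order subtotal < 381.1 USD: 604.73 < 381.1 is false
  item count ≤ 12: 26 ≤ 12 is false
  primary category ∈ {books, electronics, toys}: home is not in the set → false
  loyalty tier = bronze: silver == bronze is false
  prior uses of this code ≥ 4: 8 ≥ 4 is true
  ship-to country = AU: US == AU is false
  order placed on a weekend: yes → true
  first-time customer: yes → true
  account age ≥ 1665 days: 3298 ≥ 1665 is true
Combine:
[1.1.1] true AND false = false
[1.1] NOT false = true
[1.2] true AND false = false
[1.3] false AND false = false
[1] exactly-one(true, false, false) = true
[2.1.1.1.1] false OR false = false
[2.1.1.1] NOT false = true
[2.1.1.2.1] true OR false = true
[2.1.1.2] NOT true = false
[2.1.1] true AND false = false
[2.1] NOT false = true
[2.2.3] true → true = true
[2.2] true AND true AND true = true
[2] true AND true = true
[root] true → true = true
Overall: true → applied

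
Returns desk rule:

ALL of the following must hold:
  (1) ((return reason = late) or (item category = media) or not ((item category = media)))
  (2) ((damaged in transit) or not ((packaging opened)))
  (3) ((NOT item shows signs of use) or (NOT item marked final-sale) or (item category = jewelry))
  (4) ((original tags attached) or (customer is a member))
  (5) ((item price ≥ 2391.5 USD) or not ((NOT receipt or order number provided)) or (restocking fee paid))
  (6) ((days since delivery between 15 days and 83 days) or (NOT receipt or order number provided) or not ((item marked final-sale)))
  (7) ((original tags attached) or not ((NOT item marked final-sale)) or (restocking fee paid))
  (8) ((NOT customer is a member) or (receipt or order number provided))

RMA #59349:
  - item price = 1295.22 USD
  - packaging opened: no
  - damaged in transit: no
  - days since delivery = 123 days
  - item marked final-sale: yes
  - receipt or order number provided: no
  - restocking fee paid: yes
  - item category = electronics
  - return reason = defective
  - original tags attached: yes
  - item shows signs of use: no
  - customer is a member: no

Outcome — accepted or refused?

Atomic conditions:
  return reason = late: defective == late is false
  item category = media: electronics == media is false
  damaged in transit: no → false
  packaging opened: no → false
  NOT item shows signs of use: no → true
  NOT item marked final-sale: yes → false
  item category = jewelry: electronics == jewelry is false
  original tags attached: yes → true
  customer is a member: no → false
  item price ≥ 2391.5 USD: 1295.22 ≥ 2391.5 is false
  NOT receipt or order number provided: no → true
  restocking fee paid: yes → true
  days since delivery between 15 days and 83 days: 123 in [15, 83] is false
  item marked final-sale: yes → true
  NOT customer is a member: no → true
  receipt or order number provided: no → false
Combine:
[1.3] NOT false = true
[1] false OR false OR true = true
[2.2] NOT false = true
[2] false OR true = true
[3] true OR false OR false = true
[4] true OR false = true
[5.2] NOT true = false
[5] false OR false OR true = true
[6.3] NOT true = false
[6] false OR true OR false = true
[7.2] NOT false = true
[7] true OR true OR true = true
[8] true OR false = true
[root] true AND true AND true AND true AND true AND true AND true AND true = true
Overall: true → accepted

Accepted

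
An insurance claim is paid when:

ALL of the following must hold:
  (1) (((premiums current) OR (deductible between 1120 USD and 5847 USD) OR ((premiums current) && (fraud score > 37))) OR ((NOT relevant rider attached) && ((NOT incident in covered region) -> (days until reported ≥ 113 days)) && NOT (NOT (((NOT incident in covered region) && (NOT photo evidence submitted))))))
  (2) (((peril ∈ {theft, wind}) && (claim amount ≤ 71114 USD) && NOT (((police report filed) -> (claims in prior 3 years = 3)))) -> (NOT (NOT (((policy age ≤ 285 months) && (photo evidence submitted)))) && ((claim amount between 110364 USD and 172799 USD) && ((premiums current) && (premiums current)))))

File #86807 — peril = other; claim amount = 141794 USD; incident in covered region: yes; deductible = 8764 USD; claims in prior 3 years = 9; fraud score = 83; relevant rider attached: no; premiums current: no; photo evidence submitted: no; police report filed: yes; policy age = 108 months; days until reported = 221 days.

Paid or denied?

Denied

Atomic conditions:
  premiums current: no → false
  deductible between 1120 USD and 5847 USD: 8764 in [1120, 5847] is false
  fraud score > 37: 83 > 37 is true
  NOT relevant rider attached: no → true
  NOT incident in covered region: yes → false
  days until reported ≥ 113 days: 221 ≥ 113 is true
  NOT photo evidence submitted: no → true
  peril ∈ {theft, wind}: other is not in the set → false
  claim amount ≤ 71114 USD: 141794 ≤ 71114 is false
  police report filed: yes → true
  claims in prior 3 years = 3: 9 == 3 is false
  policy age ≤ 285 months: 108 ≤ 285 is true
  photo evidence submitted: no → false
  claim amount between 110364 USD and 172799 USD: 141794 in [110364, 172799] is true
Combine:
[1.1.3] false AND true = false
[1.1] false OR false OR false = false
[1.2.2] false → true (antecedent false ⇒ implication holds) = true
[1.2.3.1.1] false AND true = false
[1.2.3.1] NOT false = true
[1.2.3] NOT true = false
[1.2] true AND true AND false = false
[1] false OR false = false
[2.1.3.1] true → false = false
[2.1.3] NOT false = true
[2.1] false AND false AND true = false
[2.2.1.1.1] true AND false = false
[2.2.1.1] NOT false = true
[2.2.1] NOT true = false
[2.2.2.2] false AND false = false
[2.2.2] true AND false = false
[2.2] false AND false = false
[2] false → false (antecedent false ⇒ implication holds) = true
[root] false AND true = false
Overall: false → denied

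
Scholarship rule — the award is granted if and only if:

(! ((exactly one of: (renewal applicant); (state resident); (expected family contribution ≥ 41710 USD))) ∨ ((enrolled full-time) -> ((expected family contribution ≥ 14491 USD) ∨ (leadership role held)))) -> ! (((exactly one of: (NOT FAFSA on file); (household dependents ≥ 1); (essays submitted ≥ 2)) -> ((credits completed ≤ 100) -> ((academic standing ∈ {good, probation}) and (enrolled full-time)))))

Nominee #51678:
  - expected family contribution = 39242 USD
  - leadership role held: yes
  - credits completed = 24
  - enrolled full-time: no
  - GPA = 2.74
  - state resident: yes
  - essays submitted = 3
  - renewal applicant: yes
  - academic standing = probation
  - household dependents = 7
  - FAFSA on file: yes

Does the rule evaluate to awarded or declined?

Atomic conditions:
  renewal applicant: yes → true
  state resident: yes → true
  expected family contribution ≥ 41710 USD: 39242 ≥ 41710 is false
  enrolled full-time: no → false
  expected family contribution ≥ 14491 USD: 39242 ≥ 14491 is true
  leadership role held: yes → true
  NOT FAFSA on file: yes → false
  household dependents ≥ 1: 7 ≥ 1 is true
  essays submitted ≥ 2: 3 ≥ 2 is true
  credits completed ≤ 100: 24 ≤ 100 is true
  academic standing ∈ {good, probation}: probation is in the set → true
Combine:
[1.1.1] exactly-one(true, true, false) = false
[1.1] NOT false = true
[1.2.2] true OR true = true
[1.2] false → true (antecedent false ⇒ implication holds) = true
[1] true OR true = true
[2.1.1] exactly-one(false, true, true) = false
[2.1.2.2] true AND false = false
[2.1.2] true → false = false
[2.1] false → false (antecedent false ⇒ implication holds) = true
[2] NOT true = false
[root] true → false = false
Overall: false → declined

Declined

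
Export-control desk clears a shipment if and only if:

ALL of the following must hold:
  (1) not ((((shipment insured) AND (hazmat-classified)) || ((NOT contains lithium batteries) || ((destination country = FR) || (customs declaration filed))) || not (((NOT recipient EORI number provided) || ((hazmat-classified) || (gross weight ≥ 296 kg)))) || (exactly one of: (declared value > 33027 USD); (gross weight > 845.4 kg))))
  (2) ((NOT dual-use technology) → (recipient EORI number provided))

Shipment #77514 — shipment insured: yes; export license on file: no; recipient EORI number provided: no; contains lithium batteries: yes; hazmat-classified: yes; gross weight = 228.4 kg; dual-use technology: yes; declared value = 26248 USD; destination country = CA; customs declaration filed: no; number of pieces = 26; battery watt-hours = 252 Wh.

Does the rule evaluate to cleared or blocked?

Blocked

Atomic conditions:
  shipment insured: yes → true
  hazmat-classified: yes → true
  NOT contains lithium batteries: yes → false
  destination country = FR: CA == FR is false
  customs declaration filed: no → false
  NOT recipient EORI number provided: no → true
  gross weight ≥ 296 kg: 228.4 ≥ 296 is false
  declared value > 33027 USD: 26248 > 33027 is false
  gross weight > 845.4 kg: 228.4 > 845.4 is false
  NOT dual-use technology: yes → false
  recipient EORI number provided: no → false
Combine:
[1.1.1] true AND true = true
[1.1.2.2] false OR false = false
[1.1.2] false OR false = false
[1.1.3.1.2] true OR false = true
[1.1.3.1] true OR true = true
[1.1.3] NOT true = false
[1.1.4] exactly-one(false, false) = false
[1.1] true OR false OR false OR false = true
[1] NOT true = false
[2] false → false (antecedent false ⇒ implication holds) = true
[root] false AND true = false
Overall: false → blocked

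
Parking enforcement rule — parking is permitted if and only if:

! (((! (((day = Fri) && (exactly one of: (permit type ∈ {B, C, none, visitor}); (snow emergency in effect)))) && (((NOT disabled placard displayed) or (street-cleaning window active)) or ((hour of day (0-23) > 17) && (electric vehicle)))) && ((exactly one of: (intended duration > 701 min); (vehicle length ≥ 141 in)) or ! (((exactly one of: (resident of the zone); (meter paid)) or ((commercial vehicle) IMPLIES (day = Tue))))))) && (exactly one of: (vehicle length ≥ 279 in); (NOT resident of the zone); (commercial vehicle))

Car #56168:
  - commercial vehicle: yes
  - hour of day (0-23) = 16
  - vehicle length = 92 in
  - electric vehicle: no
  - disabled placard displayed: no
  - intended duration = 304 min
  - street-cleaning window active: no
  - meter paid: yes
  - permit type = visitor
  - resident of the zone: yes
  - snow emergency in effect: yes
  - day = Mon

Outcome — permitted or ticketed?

Atomic conditions:
  day = Fri: Mon == Fri is false
  permit type ∈ {B, C, none, visitor}: visitor is in the set → true
  snow emergency in effect: yes → true
  NOT disabled placard displayed: no → true
  street-cleaning window active: no → false
  hour of day (0-23) > 17: 16 > 17 is false
  electric vehicle: no → false
  intended duration > 701 min: 304 > 701 is false
  vehicle length ≥ 141 in: 92 ≥ 141 is false
  resident of the zone: yes → true
  meter paid: yes → true
  commercial vehicle: yes → true
  day = Tue: Mon == Tue is false
  vehicle length ≥ 279 in: 92 ≥ 279 is false
  NOT resident of the zone: yes → false
Combine:
[1.1.1.1.1.2] exactly-one(true, true) = false
[1.1.1.1.1] false AND false = false
[1.1.1.1] NOT false = true
[1.1.1.2.1] true OR false = true
[1.1.1.2.2] false AND false = false
[1.1.1.2] true OR false = true
[1.1.1] true AND true = true
[1.1.2.1] exactly-one(false, false) = false
[1.1.2.2.1.1] exactly-one(true, true) = false
[1.1.2.2.1.2] true → false = false
[1.1.2.2.1] false OR false = false
[1.1.2.2] NOT false = true
[1.1.2] false OR true = true
[1.1] true AND true = true
[1] NOT true = false
[2] exactly-one(false, false, true) = true
[root] false AND true = false
Overall: false → ticketed

Ticketed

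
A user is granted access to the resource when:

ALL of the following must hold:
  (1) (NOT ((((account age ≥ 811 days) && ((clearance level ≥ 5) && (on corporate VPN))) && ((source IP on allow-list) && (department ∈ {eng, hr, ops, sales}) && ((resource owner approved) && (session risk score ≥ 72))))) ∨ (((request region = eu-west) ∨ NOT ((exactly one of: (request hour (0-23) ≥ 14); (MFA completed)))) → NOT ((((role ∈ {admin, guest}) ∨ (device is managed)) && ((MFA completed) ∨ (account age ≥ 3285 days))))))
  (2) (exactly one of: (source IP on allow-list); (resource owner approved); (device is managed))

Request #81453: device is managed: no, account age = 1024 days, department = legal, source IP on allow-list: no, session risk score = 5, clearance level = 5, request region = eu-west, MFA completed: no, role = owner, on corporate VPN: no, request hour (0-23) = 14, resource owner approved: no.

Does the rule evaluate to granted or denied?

Atomic conditions:
  account age ≥ 811 days: 1024 ≥ 811 is true
  clearance level ≥ 5: 5 ≥ 5 is true
  on corporate VPN: no → false
  source IP on allow-list: no → false
  department ∈ {eng, hr, ops, sales}: legal is not in the set → false
  resource owner approved: no → false
  session risk score ≥ 72: 5 ≥ 72 is false
  request region = eu-west: eu-west == eu-west is true
  request hour (0-23) ≥ 14: 14 ≥ 14 is true
  MFA completed: no → false
  role ∈ {admin, guest}: owner is not in the set → false
  device is managed: no → false
  account age ≥ 3285 days: 1024 ≥ 3285 is false
Combine:
[1.1.1.1.2] true AND false = false
[1.1.1.1] true AND false = false
[1.1.1.2.3] false AND false = false
[1.1.1.2] false AND false AND false = false
[1.1.1] false AND false = false
[1.1] NOT false = true
[1.2.1.2.1] exactly-one(true, false) = true
[1.2.1.2] NOT true = false
[1.2.1] true OR false = true
[1.2.2.1.1] false OR false = false
[1.2.2.1.2] false OR false = false
[1.2.2.1] false AND false = false
[1.2.2] NOT false = true
[1.2] true → true = true
[1] true OR true = true
[2] exactly-one(false, false, false) = false
[root] true AND false = false
Overall: false → denied

Denied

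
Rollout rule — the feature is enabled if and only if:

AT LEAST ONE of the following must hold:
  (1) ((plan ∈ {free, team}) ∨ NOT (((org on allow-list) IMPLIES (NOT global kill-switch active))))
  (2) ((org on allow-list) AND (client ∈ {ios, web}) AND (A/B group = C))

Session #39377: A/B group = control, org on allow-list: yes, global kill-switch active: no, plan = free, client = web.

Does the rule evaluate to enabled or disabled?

Enabled

Atomic conditions:
  plan ∈ {free, team}: free is in the set → true
  org on allow-list: yes → true
  NOT global kill-switch active: no → true
  client ∈ {ios, web}: web is in the set → true
  A/B group = C: control == C is false
Combine:
[1.2.1] true → true = true
[1.2] NOT true = false
[1] true OR false = true
[2] true AND true AND false = false
[root] true OR false = true
Overall: true → enabled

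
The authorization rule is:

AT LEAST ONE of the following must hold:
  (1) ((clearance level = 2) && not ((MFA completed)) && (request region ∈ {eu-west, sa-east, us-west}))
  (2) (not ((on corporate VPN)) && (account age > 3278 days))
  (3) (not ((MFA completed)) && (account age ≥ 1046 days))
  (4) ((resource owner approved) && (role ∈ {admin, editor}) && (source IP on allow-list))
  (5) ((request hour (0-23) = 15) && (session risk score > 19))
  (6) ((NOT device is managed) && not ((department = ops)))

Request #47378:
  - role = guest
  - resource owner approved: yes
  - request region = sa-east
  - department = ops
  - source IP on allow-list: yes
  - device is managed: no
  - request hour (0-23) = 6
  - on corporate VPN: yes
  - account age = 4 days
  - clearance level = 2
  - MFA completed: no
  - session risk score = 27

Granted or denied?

Atomic conditions:
  clearance level = 2: 2 == 2 is true
  MFA completed: no → false
  request region ∈ {eu-west, sa-east, us-west}: sa-east is in the set → true
  on corporate VPN: yes → true
  account age > 3278 days: 4 > 3278 is false
  account age ≥ 1046 days: 4 ≥ 1046 is false
  resource owner approved: yes → true
  role ∈ {admin, editor}: guest is not in the set → false
  source IP on allow-list: yes → true
  request hour (0-23) = 15: 6 == 15 is false
  session risk score > 19: 27 > 19 is true
  NOT device is managed: no → true
  department = ops: ops == ops is true
Combine:
[1.2] NOT false = true
[1] true AND true AND true = true
[2.1] NOT true = false
[2] false AND false = false
[3.1] NOT false = true
[3] true AND false = false
[4] true AND false AND true = false
[5] false AND true = false
[6.2] NOT true = false
[6] true AND false = false
[root] true OR false OR false OR false OR false OR false = true
Overall: true → granted

Granted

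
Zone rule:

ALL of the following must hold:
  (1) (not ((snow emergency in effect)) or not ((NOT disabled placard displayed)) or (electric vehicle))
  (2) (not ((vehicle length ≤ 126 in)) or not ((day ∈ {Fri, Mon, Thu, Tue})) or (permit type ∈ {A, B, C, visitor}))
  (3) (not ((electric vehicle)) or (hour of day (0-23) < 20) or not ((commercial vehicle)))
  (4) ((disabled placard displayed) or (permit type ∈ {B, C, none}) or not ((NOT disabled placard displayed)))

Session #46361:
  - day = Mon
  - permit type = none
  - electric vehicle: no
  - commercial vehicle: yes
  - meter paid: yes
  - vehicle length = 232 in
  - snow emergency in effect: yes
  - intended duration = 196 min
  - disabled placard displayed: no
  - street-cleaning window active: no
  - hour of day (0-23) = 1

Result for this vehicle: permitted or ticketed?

Ticketed

Atomic conditions:
  snow emergency in effect: yes → true
  NOT disabled placard displayed: no → true
  electric vehicle: no → false
  vehicle length ≤ 126 in: 232 ≤ 126 is false
  day ∈ {Fri, Mon, Thu, Tue}: Mon is in the set → true
  permit type ∈ {A, B, C, visitor}: none is not in the set → false
  hour of day (0-23) < 20: 1 < 20 is true
  commercial vehicle: yes → true
  disabled placard displayed: no → false
  permit type ∈ {B, C, none}: none is in the set → true
Combine:
[1.1] NOT true = false
[1.2] NOT true = false
[1] false OR false OR false = false
[2.1] NOT false = true
[2.2] NOT true = false
[2] true OR false OR false = true
[3.1] NOT false = true
[3.3] NOT true = false
[3] true OR true OR false = true
[4.3] NOT true = false
[4] false OR true OR false = true
[root] false AND true AND true AND true = false
Overall: false → ticketed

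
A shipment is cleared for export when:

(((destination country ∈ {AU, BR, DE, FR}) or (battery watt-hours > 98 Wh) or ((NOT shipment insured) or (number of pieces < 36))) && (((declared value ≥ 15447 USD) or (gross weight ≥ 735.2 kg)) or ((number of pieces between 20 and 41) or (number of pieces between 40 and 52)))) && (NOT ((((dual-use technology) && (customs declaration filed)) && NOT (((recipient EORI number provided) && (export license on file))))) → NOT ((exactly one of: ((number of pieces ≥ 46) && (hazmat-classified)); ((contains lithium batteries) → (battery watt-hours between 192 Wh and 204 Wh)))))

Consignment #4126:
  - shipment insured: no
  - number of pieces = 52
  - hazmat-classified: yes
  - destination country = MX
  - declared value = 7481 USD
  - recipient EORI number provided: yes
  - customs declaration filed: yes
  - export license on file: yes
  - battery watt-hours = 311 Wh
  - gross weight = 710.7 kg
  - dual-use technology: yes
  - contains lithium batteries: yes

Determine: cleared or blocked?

Blocked

Atomic conditions:
  destination country ∈ {AU, BR, DE, FR}: MX is not in the set → false
  battery watt-hours > 98 Wh: 311 > 98 is true
  NOT shipment insured: no → true
  number of pieces < 36: 52 < 36 is false
  declared value ≥ 15447 USD: 7481 ≥ 15447 is false
  gross weight ≥ 735.2 kg: 710.7 ≥ 735.2 is false
  number of pieces between 20 and 41: 52 in [20, 41] is false
  number of pieces between 40 and 52: 52 in [40, 52] is true
  dual-use technology: yes → true
  customs declaration filed: yes → true
  recipient EORI number provided: yes → true
  export license on file: yes → true
  number of pieces ≥ 46: 52 ≥ 46 is true
  hazmat-classified: yes → true
  contains lithium batteries: yes → true
  battery watt-hours between 192 Wh and 204 Wh: 311 in [192, 204] is false
Combine:
[1.1.3] true OR false = true
[1.1] false OR true OR true = true
[1.2.1] false OR false = false
[1.2.2] false OR true = true
[1.2] false OR true = true
[1] true AND true = true
[2.1.1.1] true AND true = true
[2.1.1.2.1] true AND true = true
[2.1.1.2] NOT true = false
[2.1.1] true AND false = false
[2.1] NOT false = true
[2.2.1.1] true AND true = true
[2.2.1.2] true → false = false
[2.2.1] exactly-one(true, false) = true
[2.2] NOT true = false
[2] true → false = false
[root] true AND false = false
Overall: false → blocked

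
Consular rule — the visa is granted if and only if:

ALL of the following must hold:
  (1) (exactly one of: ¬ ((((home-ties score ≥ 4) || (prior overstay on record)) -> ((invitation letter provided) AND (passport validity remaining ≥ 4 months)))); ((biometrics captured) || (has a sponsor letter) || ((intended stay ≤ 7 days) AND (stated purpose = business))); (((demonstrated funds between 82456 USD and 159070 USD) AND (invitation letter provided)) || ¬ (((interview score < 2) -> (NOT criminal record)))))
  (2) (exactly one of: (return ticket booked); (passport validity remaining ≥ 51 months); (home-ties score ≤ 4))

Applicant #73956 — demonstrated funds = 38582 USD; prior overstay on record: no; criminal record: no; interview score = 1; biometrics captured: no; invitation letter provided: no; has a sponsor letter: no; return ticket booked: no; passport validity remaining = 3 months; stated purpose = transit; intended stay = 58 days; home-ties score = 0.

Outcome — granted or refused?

Refused

Atomic conditions:
  home-ties score ≥ 4: 0 ≥ 4 is false
  prior overstay on record: no → false
  invitation letter provided: no → false
  passport validity remaining ≥ 4 months: 3 ≥ 4 is false
  biometrics captured: no → false
  has a sponsor letter: no → false
  intended stay ≤ 7 days: 58 ≤ 7 is false
  stated purpose = business: transit == business is false
  demonstrated funds between 82456 USD and 159070 USD: 38582 in [82456, 159070] is false
  interview score < 2: 1 < 2 is true
  NOT criminal record: no → true
  return ticket booked: no → false
  passport validity remaining ≥ 51 months: 3 ≥ 51 is false
  home-ties score ≤ 4: 0 ≤ 4 is true
Combine:
[1.1.1.1] false OR false = false
[1.1.1.2] false AND false = false
[1.1.1] false → false (antecedent false ⇒ implication holds) = true
[1.1] NOT true = false
[1.2.3] false AND false = false
[1.2] false OR false OR false = false
[1.3.1] false AND false = false
[1.3.2.1] true → true = true
[1.3.2] NOT true = false
[1.3] false OR false = false
[1] exactly-one(false, false, false) = false
[2] exactly-one(false, false, true) = true
[root] false AND true = false
Overall: false → refused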